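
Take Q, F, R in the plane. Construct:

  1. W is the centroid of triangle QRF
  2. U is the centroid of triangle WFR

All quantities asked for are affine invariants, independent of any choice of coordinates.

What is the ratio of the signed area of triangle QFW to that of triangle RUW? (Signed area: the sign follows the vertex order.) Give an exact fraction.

Assign Q = (0, 0), F = (1, 0), R = (0, 1) — the answer is frame-independent, so this choice is without loss of generality.
1. W is the centroid of triangle QRF ⇒ W = (1/3, 1/3)
2. U is the centroid of triangle WFR ⇒ U = (4/9, 4/9)
2·[QFW] = 1/3, 2·[RUW] = -1/9
[QFW]:[RUW] = 1/3:-1/9 = -3

[QFW]:[RUW] = -3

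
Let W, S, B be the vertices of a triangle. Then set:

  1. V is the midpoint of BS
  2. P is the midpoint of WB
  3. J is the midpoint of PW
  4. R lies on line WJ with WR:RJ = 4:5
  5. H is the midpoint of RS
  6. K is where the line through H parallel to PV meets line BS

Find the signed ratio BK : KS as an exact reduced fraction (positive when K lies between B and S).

Work in coordinates with W = (0, 0), S = (1, 0), B = (0, 1).
1. V is the midpoint of BS ⇒ V = (1/2, 1/2)
2. P is the midpoint of WB ⇒ P = (0, 1/2)
3. J is the midpoint of PW ⇒ J = (0, 1/4)
4. R lies on line WJ with WR:RJ = 4:5 ⇒ R = (0, 1/9)
5. H is the midpoint of RS ⇒ H = (1/2, 1/18)
6. K is where the line through H parallel to PV meets line BS ⇒ K = (17/18, 1/18)
K = B + t·(S−B) with t = 17/18, so BK:KS = t:(1−t) = 17/18:1/18

BK:KS = 17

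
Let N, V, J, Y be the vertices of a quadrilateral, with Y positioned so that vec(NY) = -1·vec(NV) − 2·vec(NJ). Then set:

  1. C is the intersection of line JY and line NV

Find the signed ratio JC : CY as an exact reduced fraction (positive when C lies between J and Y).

JC:CY = 1/2

Assign N = (0, 0), V = (1, 0), J = (0, 1), Y = (-1, -2) — the answer is frame-independent, so this choice is without loss of generality.
1. C is the intersection of line JY and line NV ⇒ C = (-1/3, 0)
C = J + t·(Y−J) with t = 1/3, so JC:CY = t:(1−t) = 1/3:2/3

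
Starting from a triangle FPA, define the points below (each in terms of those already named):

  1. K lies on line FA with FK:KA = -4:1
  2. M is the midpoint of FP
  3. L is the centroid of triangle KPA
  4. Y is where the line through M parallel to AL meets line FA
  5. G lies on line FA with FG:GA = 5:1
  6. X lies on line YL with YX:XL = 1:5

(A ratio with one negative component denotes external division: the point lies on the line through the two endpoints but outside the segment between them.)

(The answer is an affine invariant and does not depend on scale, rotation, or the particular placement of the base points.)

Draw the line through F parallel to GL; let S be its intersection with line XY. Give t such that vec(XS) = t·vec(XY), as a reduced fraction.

Choose coordinates F = (0, 0), P = (1, 0), A = (0, 1).
1. K lies on line FA with FK:KA = -4:1 ⇒ K = (0, 4/3)
2. M is the midpoint of FP ⇒ M = (1/2, 0)
3. L is the centroid of triangle KPA ⇒ L = (1/3, 7/9)
4. Y is where the line through M parallel to AL meets line FA ⇒ Y = (0, 1/3)
5. G lies on line FA with FG:GA = 5:1 ⇒ G = (0, 5/6)
6. X lies on line YL with YX:XL = 1:5 ⇒ X = (1/18, 11/27)
through F parallel to GL: direction (1/3, -1/18); meets XY at S = (-2/9, 1/27)
S = X + t·(Y−X) with t = 5

t = 5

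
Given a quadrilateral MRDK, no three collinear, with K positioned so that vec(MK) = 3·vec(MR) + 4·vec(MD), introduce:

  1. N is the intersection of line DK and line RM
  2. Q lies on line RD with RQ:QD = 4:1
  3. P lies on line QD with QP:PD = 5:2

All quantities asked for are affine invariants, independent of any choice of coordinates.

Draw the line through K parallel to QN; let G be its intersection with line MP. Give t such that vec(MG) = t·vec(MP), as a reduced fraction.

t = 42/19

Choose coordinates M = (0, 0), R = (1, 0), D = (0, 1), K = (3, 4).
1. N is the intersection of line DK and line RM ⇒ N = (-1, 0)
2. Q lies on line RD with RQ:QD = 4:1 ⇒ Q = (1/5, 4/5)
3. P lies on line QD with QP:PD = 5:2 ⇒ P = (2/35, 33/35)
through K parallel to QN: direction (-6/5, -4/5); meets MP at G = (12/95, 198/95)
G = M + t·(P−M) with t = 42/19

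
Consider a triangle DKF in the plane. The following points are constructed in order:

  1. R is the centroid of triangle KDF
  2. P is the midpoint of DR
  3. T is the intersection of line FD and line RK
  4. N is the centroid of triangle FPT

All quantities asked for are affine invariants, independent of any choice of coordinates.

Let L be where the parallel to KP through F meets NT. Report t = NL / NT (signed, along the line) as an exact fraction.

t = -13/2

Set D = (0, 0), K = (1, 0), F = (0, 1); any affine frame gives the same invariant.
1. R is the centroid of triangle KDF ⇒ R = (1/3, 1/3)
2. P is the midpoint of DR ⇒ P = (1/6, 1/6)
3. T is the intersection of line FD and line RK ⇒ T = (0, 1/2)
4. N is the centroid of triangle FPT ⇒ N = (1/18, 5/9)
through F parallel to KP: direction (-5/6, 1/6); meets NT at L = (5/12, 11/12)
L = N + t·(T−N) with t = -13/2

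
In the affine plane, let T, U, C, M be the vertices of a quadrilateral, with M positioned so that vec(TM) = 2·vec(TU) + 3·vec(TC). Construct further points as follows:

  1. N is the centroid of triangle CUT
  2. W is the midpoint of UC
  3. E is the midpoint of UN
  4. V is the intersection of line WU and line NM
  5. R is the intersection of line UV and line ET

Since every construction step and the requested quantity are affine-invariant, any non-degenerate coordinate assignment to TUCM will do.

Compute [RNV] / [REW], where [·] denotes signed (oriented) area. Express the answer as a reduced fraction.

Work in coordinates with T = (0, 0), U = (1, 0), C = (0, 1), M = (2, 3).
1. N is the centroid of triangle CUT ⇒ N = (1/3, 1/3)
2. W is the midpoint of UC ⇒ W = (1/2, 1/2)
3. E is the midpoint of UN ⇒ E = (2/3, 1/6)
4. V is the intersection of line WU and line NM ⇒ V = (6/13, 7/13)
5. R is the intersection of line UV and line ET ⇒ R = (4/5, 1/5)
2·[RNV] = -22/195, 2·[REW] = -1/20
[RNV]:[REW] = -22/195:-1/20 = 88/39

[RNV]:[REW] = 88/39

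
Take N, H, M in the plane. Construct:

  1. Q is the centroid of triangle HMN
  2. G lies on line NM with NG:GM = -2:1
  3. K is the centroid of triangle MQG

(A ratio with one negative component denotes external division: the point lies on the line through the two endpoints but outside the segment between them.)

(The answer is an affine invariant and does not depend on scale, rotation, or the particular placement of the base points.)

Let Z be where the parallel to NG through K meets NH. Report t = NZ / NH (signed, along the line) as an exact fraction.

t = 1/9

Work in coordinates with N = (0, 0), H = (1, 0), M = (0, 1).
1. Q is the centroid of triangle HMN ⇒ Q = (1/3, 1/3)
2. G lies on line NM with NG:GM = -2:1 ⇒ G = (0, 2)
3. K is the centroid of triangle MQG ⇒ K = (1/9, 10/9)
through K parallel to NG: direction (0, 2); meets NH at Z = (1/9, 0)
Z = N + t·(H−N) with t = 1/9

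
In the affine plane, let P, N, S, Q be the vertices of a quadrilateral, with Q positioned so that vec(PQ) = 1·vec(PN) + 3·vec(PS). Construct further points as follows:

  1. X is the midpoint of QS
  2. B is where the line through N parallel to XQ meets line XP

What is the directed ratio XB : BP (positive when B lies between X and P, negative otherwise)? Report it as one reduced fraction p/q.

Choose coordinates P = (0, 0), N = (1, 0), S = (0, 1), Q = (1, 3).
1. X is the midpoint of QS ⇒ X = (1/2, 2)
2. B is where the line through N parallel to XQ meets line XP ⇒ B = (-1, -4)
B = X + t·(P−X) with t = 3, so XB:BP = t:(1−t) = 3:-2

XB:BP = -3/2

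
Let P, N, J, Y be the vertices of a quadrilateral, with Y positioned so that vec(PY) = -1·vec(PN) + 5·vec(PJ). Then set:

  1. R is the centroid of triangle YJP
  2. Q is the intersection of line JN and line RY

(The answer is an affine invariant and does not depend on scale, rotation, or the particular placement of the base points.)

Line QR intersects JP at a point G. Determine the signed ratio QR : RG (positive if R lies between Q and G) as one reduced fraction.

QR:RG = -4/7

Set P = (0, 0), N = (1, 0), J = (0, 1), Y = (-1, 5); any affine frame gives the same invariant.
1. R is the centroid of triangle YJP ⇒ R = (-1/3, 2)
2. Q is the intersection of line JN and line RY ⇒ Q = (-1/7, 8/7)
line QR meets JP at G = (0, 1/2)
R = Q + t·(G−Q) with t = -4/3, so QR:RG = -4/3:7/3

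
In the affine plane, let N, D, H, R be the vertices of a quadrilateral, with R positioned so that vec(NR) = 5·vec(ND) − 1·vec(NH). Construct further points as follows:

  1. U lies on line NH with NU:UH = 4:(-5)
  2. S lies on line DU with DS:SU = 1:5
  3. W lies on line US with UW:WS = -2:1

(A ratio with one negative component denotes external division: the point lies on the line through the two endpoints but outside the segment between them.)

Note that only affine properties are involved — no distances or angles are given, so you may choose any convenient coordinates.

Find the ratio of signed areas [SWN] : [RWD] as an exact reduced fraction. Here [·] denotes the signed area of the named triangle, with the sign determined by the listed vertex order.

Set N = (0, 0), D = (1, 0), H = (0, 1), R = (5, -1); any affine frame gives the same invariant.
1. U lies on line NH with NU:UH = 4:(-5) ⇒ U = (0, -4)
2. S lies on line DU with DS:SU = 1:5 ⇒ S = (5/6, -2/3)
3. W lies on line US with UW:WS = -2:1 ⇒ W = (5/3, 8/3)
2·[SWN] = 10/3, 2·[RWD] = 34/3
[SWN]:[RWD] = 10/3:34/3 = 5/17

[SWN]:[RWD] = 5/17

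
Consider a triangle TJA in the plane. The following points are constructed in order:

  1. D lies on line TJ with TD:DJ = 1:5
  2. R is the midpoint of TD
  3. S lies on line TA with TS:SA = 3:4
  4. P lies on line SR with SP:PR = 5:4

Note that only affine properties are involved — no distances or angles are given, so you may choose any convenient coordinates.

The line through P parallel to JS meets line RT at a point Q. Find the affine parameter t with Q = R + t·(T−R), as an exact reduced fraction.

t = -44/9

Work in coordinates with T = (0, 0), J = (1, 0), A = (0, 1).
1. D lies on line TJ with TD:DJ = 1:5 ⇒ D = (1/6, 0)
2. R is the midpoint of TD ⇒ R = (1/12, 0)
3. S lies on line TA with TS:SA = 3:4 ⇒ S = (0, 3/7)
4. P lies on line SR with SP:PR = 5:4 ⇒ P = (5/108, 4/21)
through P parallel to JS: direction (-1, 3/7); meets RT at Q = (53/108, 0)
Q = R + t·(T−R) with t = -44/9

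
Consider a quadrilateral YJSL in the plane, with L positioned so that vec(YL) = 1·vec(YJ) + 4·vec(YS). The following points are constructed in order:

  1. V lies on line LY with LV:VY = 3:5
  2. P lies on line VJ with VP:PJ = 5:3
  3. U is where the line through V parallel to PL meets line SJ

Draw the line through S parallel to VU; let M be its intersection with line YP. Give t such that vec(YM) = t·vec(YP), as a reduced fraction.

Assign Y = (0, 0), J = (1, 0), S = (0, 1), L = (1, 4) — the answer is frame-independent, so this choice is without loss of generality.
1. V lies on line LY with LV:VY = 3:5 ⇒ V = (5/8, 5/2)
2. P lies on line VJ with VP:PJ = 5:3 ⇒ P = (55/64, 15/16)
3. U is where the line through V parallel to PL meets line SJ ⇒ U = (109/205, 96/205)
through S parallel to VU: direction (-153/1640, -833/410); meets YP at M = (-99/2048, -27/512)
M = Y + t·(P−Y) with t = -9/160

t = -9/160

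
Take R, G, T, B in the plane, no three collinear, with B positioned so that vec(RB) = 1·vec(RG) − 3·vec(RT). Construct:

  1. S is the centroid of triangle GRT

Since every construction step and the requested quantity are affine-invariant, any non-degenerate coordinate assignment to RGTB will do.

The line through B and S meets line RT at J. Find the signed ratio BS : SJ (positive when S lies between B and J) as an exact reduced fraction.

BS:SJ = 2

Choose coordinates R = (0, 0), G = (1, 0), T = (0, 1), B = (1, -3).
1. S is the centroid of triangle GRT ⇒ S = (1/3, 1/3)
line BS meets RT at J = (0, 2)
S = B + t·(J−B) with t = 2/3, so BS:SJ = 2/3:1/3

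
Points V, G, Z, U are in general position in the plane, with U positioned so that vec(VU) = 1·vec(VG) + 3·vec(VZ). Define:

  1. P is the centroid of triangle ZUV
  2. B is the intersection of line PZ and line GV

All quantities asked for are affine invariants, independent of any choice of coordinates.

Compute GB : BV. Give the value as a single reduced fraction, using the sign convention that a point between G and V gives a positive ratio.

GB:BV = -2

Assign V = (0, 0), G = (1, 0), Z = (0, 1), U = (1, 3) — the answer is frame-independent, so this choice is without loss of generality.
1. P is the centroid of triangle ZUV ⇒ P = (1/3, 4/3)
2. B is the intersection of line PZ and line GV ⇒ B = (-1, 0)
B = G + t·(V−G) with t = 2, so GB:BV = t:(1−t) = 2:-1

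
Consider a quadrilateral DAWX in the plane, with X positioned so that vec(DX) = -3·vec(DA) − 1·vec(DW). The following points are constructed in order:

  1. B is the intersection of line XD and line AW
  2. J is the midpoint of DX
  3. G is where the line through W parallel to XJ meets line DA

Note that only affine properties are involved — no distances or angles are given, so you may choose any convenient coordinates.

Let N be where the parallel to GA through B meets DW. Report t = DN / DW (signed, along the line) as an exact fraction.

Assign D = (0, 0), A = (1, 0), W = (0, 1), X = (-3, -1) — the answer is frame-independent, so this choice is without loss of generality.
1. B is the intersection of line XD and line AW ⇒ B = (3/4, 1/4)
2. J is the midpoint of DX ⇒ J = (-3/2, -1/2)
3. G is where the line through W parallel to XJ meets line DA ⇒ G = (-3, 0)
through B parallel to GA: direction (4, 0); meets DW at N = (0, 1/4)
N = D + t·(W−D) with t = 1/4

t = 1/4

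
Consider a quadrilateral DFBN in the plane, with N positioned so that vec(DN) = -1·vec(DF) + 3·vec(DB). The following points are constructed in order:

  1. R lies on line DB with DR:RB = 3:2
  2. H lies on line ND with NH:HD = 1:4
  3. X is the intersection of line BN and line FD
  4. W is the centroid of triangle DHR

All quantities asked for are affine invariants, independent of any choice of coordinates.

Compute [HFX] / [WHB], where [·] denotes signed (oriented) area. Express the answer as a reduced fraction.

Choose coordinates D = (0, 0), F = (1, 0), B = (0, 1), N = (-1, 3).
1. R lies on line DB with DR:RB = 3:2 ⇒ R = (0, 3/5)
2. H lies on line ND with NH:HD = 1:4 ⇒ H = (-4/5, 12/5)
3. X is the intersection of line BN and line FD ⇒ X = (1/2, 0)
4. W is the centroid of triangle DHR ⇒ W = (-4/15, 1)
2·[HFX] = -6/5, 2·[WHB] = -28/75
[HFX]:[WHB] = -6/5:-28/75 = 45/14

[HFX]:[WHB] = 45/14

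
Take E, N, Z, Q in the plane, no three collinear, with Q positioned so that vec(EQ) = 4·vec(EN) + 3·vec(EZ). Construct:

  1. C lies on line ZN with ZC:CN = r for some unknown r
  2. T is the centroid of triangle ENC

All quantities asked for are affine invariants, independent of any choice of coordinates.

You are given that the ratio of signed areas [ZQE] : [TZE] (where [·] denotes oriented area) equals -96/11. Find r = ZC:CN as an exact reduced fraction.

r = 3/5

Assign E = (0, 0), N = (1, 0), Z = (0, 1), Q = (4, 3) — the answer is frame-independent, so this choice is without loss of generality.
1. With ZC:CN = r, write λ = r/(r+1) so C = Z + λ·(N−Z); C is affine-linear in λ
2. T is the centroid of triangle ENC ⇒ T is an affine combination of earlier points and hence also affine-linear in λ
Every point depending on C is an affine combination of C and λ-independent points, so each such coordinate is linear in λ; the λ² term in each signed area is a multiple of (N−Z)×(N−Z) = 0, so 2·[ZQE] and 2·[TZE] are each linear in λ. Evaluating at λ=0 and λ=1:
  2·[ZQE] = -4,   2·[TZE] = 1/3·λ + 1/3
So [ZQE]:[TZE] = (-4) / (1/3·λ + 1/3). Setting this equal to -96/11:
  -4 = -96/11·(1/3·λ + 1/3)  ⇒  λ = 3/8
Then r = λ/(1−λ) = (3/8)/(5/8) = 3/5. Check: with r = 3/5, C = (3/8, 5/8) and [ZQE]:[TZE] = -96/11 as required.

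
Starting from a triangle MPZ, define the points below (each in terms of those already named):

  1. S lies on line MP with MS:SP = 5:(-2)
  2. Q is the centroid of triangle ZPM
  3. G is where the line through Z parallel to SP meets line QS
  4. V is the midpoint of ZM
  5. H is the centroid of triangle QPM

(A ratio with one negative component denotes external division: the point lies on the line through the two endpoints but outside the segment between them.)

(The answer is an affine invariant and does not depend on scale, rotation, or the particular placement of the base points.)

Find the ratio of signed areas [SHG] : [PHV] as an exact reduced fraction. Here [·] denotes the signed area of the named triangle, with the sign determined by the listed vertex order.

Work in coordinates with M = (0, 0), P = (1, 0), Z = (0, 1).
1. S lies on line MP with MS:SP = 5:(-2) ⇒ S = (5/3, 0)
2. Q is the centroid of triangle ZPM ⇒ Q = (1/3, 1/3)
3. G is where the line through Z parallel to SP meets line QS ⇒ G = (-7/3, 1)
4. V is the midpoint of ZM ⇒ V = (0, 1/2)
5. H is the centroid of triangle QPM ⇒ H = (4/9, 1/9)
2·[SHG] = -7/9, 2·[PHV] = -1/6
[SHG]:[PHV] = -7/9:-1/6 = 14/3

[SHG]:[PHV] = 14/3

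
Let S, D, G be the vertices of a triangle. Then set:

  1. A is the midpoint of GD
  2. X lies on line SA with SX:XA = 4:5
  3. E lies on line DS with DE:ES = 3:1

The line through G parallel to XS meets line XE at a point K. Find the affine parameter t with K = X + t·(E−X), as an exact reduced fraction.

Set S = (0, 0), D = (1, 0), G = (0, 1); any affine frame gives the same invariant.
1. A is the midpoint of GD ⇒ A = (1/2, 1/2)
2. X lies on line SA with SX:XA = 4:5 ⇒ X = (2/9, 2/9)
3. E lies on line DS with DE:ES = 3:1 ⇒ E = (1/4, 0)
through G parallel to XS: direction (-2/9, -2/9); meets XE at K = (1/9, 10/9)
K = X + t·(E−X) with t = -4

t = -4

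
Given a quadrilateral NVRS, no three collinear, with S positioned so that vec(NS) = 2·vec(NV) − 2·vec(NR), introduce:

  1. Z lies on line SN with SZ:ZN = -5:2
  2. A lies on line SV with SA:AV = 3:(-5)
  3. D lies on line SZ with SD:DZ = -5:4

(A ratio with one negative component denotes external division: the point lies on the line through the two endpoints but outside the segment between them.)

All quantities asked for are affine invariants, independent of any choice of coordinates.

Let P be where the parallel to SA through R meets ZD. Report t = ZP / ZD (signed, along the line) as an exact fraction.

t = -7/40

Choose coordinates N = (0, 0), V = (1, 0), R = (0, 1), S = (2, -2).
1. Z lies on line SN with SZ:ZN = -5:2 ⇒ Z = (-4/3, 4/3)
2. A lies on line SV with SA:AV = 3:(-5) ⇒ A = (7/2, -5)
3. D lies on line SZ with SD:DZ = -5:4 ⇒ D = (-44/3, 44/3)
through R parallel to SA: direction (3/2, -3); meets ZD at P = (1, -1)
P = Z + t·(D−Z) with t = -7/40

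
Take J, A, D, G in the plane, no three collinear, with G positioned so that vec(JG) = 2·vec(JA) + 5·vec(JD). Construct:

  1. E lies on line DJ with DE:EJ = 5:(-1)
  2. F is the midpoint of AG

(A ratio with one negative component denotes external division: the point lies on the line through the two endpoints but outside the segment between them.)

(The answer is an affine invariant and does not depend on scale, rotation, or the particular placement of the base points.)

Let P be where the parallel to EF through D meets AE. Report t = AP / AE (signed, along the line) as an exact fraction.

Set J = (0, 0), A = (1, 0), D = (0, 1), G = (2, 5); any affine frame gives the same invariant.
1. E lies on line DJ with DE:EJ = 5:(-1) ⇒ E = (0, -1/4)
2. F is the midpoint of AG ⇒ F = (3/2, 5/2)
through D parallel to EF: direction (3/2, 11/4); meets AE at P = (-15/19, -17/38)
P = A + t·(E−A) with t = 34/19

t = 34/19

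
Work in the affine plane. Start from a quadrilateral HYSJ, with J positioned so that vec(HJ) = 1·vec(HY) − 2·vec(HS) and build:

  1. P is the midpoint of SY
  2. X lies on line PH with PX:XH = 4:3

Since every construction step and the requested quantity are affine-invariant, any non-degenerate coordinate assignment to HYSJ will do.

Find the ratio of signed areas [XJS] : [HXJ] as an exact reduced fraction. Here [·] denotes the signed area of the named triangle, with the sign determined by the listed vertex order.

Work in coordinates with H = (0, 0), Y = (1, 0), S = (0, 1), J = (1, -2).
1. P is the midpoint of SY ⇒ P = (1/2, 1/2)
2. X lies on line PH with PX:XH = 4:3 ⇒ X = (3/14, 3/14)
2·[XJS] = 1/7, 2·[HXJ] = -9/14
[XJS]:[HXJ] = 1/7:-9/14 = -2/9

[XJS]:[HXJ] = -2/9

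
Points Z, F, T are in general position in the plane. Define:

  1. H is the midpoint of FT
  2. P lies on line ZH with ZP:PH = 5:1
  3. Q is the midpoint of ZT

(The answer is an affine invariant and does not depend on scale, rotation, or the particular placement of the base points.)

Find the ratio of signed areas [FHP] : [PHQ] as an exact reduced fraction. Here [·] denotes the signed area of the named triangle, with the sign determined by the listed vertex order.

Set Z = (0, 0), F = (1, 0), T = (0, 1); any affine frame gives the same invariant.
1. H is the midpoint of FT ⇒ H = (1/2, 1/2)
2. P lies on line ZH with ZP:PH = 5:1 ⇒ P = (5/12, 5/12)
3. Q is the midpoint of ZT ⇒ Q = (0, 1/2)
2·[FHP] = 1/12, 2·[PHQ] = 1/24
[FHP]:[PHQ] = 1/12:1/24 = 2

[FHP]:[PHQ] = 2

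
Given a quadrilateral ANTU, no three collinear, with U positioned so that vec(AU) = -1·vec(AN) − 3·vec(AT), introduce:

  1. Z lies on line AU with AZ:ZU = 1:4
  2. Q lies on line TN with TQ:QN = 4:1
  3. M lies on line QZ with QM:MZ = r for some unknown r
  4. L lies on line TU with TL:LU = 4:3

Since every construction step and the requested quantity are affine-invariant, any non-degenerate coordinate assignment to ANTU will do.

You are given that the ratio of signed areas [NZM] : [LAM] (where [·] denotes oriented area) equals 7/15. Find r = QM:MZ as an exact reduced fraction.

Set A = (0, 0), N = (1, 0), T = (0, 1), U = (-1, -3); any affine frame gives the same invariant.
1. Z lies on line AU with AZ:ZU = 1:4 ⇒ Z = (-1/5, -3/5)
2. Q lies on line TN with TQ:QN = 4:1 ⇒ Q = (4/5, 1/5)
3. With QM:MZ = r, write λ = r/(r+1) so M = Q + λ·(Z−Q); M is affine-linear in λ
4. L lies on line TU with TL:LU = 4:3 ⇒ L = (-4/7, -9/7)
Every point depending on M is an affine combination of M and λ-independent points, so each such coordinate is linear in λ; the λ² term in each signed area is a multiple of (Z−Q)×(Z−Q) = 0, so 2·[NZM] and 2·[LAM] are each linear in λ. Evaluating at λ=0 and λ=1:
  2·[NZM] = 9/25·λ − 9/25,   2·[LAM] = 29/35·λ − 32/35
So [NZM]:[LAM] = (9/25·λ − 9/25) / (29/35·λ − 32/35). Setting this equal to 7/15:
  9/25·λ − 9/25 = 7/15·(29/35·λ − 32/35)  ⇒  λ = 5/2
Then r = λ/(1−λ) = (5/2)/(-3/2) = -5/3. Check: with r = -5/3, M = (-17/10, -9/5) and [NZM]:[LAM] = 7/15 as required.

r = -5/3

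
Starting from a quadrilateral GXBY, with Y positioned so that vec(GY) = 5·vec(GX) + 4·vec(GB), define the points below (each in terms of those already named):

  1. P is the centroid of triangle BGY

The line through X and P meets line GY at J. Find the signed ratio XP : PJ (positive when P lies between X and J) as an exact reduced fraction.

Work in coordinates with G = (0, 0), X = (1, 0), B = (0, 1), Y = (5, 4).
1. P is the centroid of triangle BGY ⇒ P = (5/3, 5/3)
line XP meets GY at J = (25/17, 20/17)
P = X + t·(J−X) with t = 17/12, so XP:PJ = 17/12:-5/12

XP:PJ = -17/5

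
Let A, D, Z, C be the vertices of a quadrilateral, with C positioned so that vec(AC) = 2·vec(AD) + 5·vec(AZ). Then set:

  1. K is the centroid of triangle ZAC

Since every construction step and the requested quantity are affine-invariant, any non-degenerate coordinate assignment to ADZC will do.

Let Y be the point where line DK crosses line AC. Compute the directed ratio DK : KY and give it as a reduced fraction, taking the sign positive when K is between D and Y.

DK:KY = -17/2

Set A = (0, 0), D = (1, 0), Z = (0, 1), C = (2, 5); any affine frame gives the same invariant.
1. K is the centroid of triangle ZAC ⇒ K = (2/3, 2)
line DK meets AC at Y = (12/17, 30/17)
K = D + t·(Y−D) with t = 17/15, so DK:KY = 17/15:-2/15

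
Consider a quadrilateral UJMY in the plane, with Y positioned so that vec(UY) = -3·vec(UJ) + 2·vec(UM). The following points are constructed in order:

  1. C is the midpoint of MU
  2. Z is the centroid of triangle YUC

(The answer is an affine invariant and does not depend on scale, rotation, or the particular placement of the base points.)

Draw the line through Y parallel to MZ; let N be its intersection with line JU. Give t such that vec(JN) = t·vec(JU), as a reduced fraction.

t = 16

Assign U = (0, 0), J = (1, 0), M = (0, 1), Y = (-3, 2) — the answer is frame-independent, so this choice is without loss of generality.
1. C is the midpoint of MU ⇒ C = (0, 1/2)
2. Z is the centroid of triangle YUC ⇒ Z = (-1, 5/6)
through Y parallel to MZ: direction (-1, -1/6); meets JU at N = (-15, 0)
N = J + t·(U−J) with t = 16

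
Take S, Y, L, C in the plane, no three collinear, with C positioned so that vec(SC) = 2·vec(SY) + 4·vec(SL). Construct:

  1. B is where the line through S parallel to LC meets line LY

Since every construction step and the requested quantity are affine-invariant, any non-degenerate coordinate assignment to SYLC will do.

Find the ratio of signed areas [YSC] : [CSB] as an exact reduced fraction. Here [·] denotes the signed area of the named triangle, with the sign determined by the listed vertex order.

[YSC]:[CSB] = -10

Assign S = (0, 0), Y = (1, 0), L = (0, 1), C = (2, 4) — the answer is frame-independent, so this choice is without loss of generality.
1. B is where the line through S parallel to LC meets line LY ⇒ B = (2/5, 3/5)
2·[YSC] = -4, 2·[CSB] = 2/5
[YSC]:[CSB] = -4:2/5 = -10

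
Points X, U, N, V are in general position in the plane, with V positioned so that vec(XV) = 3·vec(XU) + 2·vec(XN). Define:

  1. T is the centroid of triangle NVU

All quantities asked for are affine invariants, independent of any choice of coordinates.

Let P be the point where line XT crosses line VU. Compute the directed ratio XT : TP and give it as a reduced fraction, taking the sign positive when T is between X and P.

Choose coordinates X = (0, 0), U = (1, 0), N = (0, 1), V = (3, 2).
1. T is the centroid of triangle NVU ⇒ T = (4/3, 1)
line XT meets VU at P = (4, 3)
T = X + t·(P−X) with t = 1/3, so XT:TP = 1/3:2/3

XT:TP = 1/2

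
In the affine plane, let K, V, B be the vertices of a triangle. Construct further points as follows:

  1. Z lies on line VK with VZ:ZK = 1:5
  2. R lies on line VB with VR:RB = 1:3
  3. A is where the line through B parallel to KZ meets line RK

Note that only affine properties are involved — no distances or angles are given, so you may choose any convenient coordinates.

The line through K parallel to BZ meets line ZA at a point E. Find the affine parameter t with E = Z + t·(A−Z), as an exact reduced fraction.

Assign K = (0, 0), V = (1, 0), B = (0, 1) — the answer is frame-independent, so this choice is without loss of generality.
1. Z lies on line VK with VZ:ZK = 1:5 ⇒ Z = (5/6, 0)
2. R lies on line VB with VR:RB = 1:3 ⇒ R = (3/4, 1/4)
3. A is where the line through B parallel to KZ meets line RK ⇒ A = (3, 1)
through K parallel to BZ: direction (5/6, -1); meets ZA at E = (25/108, -5/18)
E = Z + t·(A−Z) with t = -5/18

t = -5/18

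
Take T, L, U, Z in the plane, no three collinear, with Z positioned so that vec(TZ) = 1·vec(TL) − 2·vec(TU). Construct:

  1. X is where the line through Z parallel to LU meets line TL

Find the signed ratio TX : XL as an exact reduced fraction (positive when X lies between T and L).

TX:XL = -1/2

Assign T = (0, 0), L = (1, 0), U = (0, 1), Z = (1, -2) — the answer is frame-independent, so this choice is without loss of generality.
1. X is where the line through Z parallel to LU meets line TL ⇒ X = (-1, 0)
X = T + t·(L−T) with t = -1, so TX:XL = t:(1−t) = -1:2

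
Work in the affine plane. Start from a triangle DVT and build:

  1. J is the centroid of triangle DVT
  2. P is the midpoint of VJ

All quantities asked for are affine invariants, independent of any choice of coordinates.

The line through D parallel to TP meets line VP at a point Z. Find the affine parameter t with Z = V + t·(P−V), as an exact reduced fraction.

t = 5

Assign D = (0, 0), V = (1, 0), T = (0, 1) — the answer is frame-independent, so this choice is without loss of generality.
1. J is the centroid of triangle DVT ⇒ J = (1/3, 1/3)
2. P is the midpoint of VJ ⇒ P = (2/3, 1/6)
through D parallel to TP: direction (2/3, -5/6); meets VP at Z = (-2/3, 5/6)
Z = V + t·(P−V) with t = 5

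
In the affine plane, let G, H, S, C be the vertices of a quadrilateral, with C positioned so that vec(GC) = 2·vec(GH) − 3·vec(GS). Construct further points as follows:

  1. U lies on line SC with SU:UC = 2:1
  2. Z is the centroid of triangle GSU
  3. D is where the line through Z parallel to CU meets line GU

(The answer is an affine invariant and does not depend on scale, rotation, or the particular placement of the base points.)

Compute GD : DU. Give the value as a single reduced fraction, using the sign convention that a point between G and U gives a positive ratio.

GD:DU = 2

Work in coordinates with G = (0, 0), H = (1, 0), S = (0, 1), C = (2, -3).
1. U lies on line SC with SU:UC = 2:1 ⇒ U = (4/3, -5/3)
2. Z is the centroid of triangle GSU ⇒ Z = (4/9, -2/9)
3. D is where the line through Z parallel to CU meets line GU ⇒ D = (8/9, -10/9)
D = G + t·(U−G) with t = 2/3, so GD:DU = t:(1−t) = 2/3:1/3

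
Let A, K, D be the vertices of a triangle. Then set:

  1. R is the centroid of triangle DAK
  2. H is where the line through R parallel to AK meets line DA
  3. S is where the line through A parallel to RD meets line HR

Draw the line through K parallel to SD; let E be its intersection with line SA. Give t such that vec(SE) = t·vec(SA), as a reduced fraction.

Work in coordinates with A = (0, 0), K = (1, 0), D = (0, 1).
1. R is the centroid of triangle DAK ⇒ R = (1/3, 1/3)
2. H is where the line through R parallel to AK meets line DA ⇒ H = (0, 1/3)
3. S is where the line through A parallel to RD meets line HR ⇒ S = (-1/6, 1/3)
through K parallel to SD: direction (1/6, 2/3); meets SA at E = (2/3, -4/3)
E = S + t·(A−S) with t = 5

t = 5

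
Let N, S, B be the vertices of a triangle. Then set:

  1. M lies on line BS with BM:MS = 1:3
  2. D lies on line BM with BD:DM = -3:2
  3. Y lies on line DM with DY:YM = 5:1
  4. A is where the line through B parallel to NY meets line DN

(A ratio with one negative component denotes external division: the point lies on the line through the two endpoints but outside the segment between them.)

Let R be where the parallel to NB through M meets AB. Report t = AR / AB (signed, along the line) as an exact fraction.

Work in coordinates with N = (0, 0), S = (1, 0), B = (0, 1).
1. M lies on line BS with BM:MS = 1:3 ⇒ M = (1/4, 3/4)
2. D lies on line BM with BD:DM = -3:2 ⇒ D = (3/4, 1/4)
3. Y lies on line DM with DY:YM = 5:1 ⇒ Y = (1/3, 2/3)
4. A is where the line through B parallel to NY meets line DN ⇒ A = (-3/5, -1/5)
through M parallel to NB: direction (0, 1); meets AB at R = (1/4, 3/2)
R = A + t·(B−A) with t = 17/12

t = 17/12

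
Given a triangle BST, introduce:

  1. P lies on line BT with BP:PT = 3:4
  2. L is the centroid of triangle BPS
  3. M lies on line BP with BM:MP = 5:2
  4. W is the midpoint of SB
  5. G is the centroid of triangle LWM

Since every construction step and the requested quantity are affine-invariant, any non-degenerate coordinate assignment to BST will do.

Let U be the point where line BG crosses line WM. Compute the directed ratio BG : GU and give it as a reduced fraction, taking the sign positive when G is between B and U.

BG:GU = -47/2

Set B = (0, 0), S = (1, 0), T = (0, 1); any affine frame gives the same invariant.
1. P lies on line BT with BP:PT = 3:4 ⇒ P = (0, 3/7)
2. L is the centroid of triangle BPS ⇒ L = (1/3, 1/7)
3. M lies on line BP with BM:MP = 5:2 ⇒ M = (0, 15/49)
4. W is the midpoint of SB ⇒ W = (1/2, 0)
5. G is the centroid of triangle LWM ⇒ G = (5/18, 22/147)
line BG meets WM at U = (25/94, 330/2303)
G = B + t·(U−B) with t = 47/45, so BG:GU = 47/45:-2/45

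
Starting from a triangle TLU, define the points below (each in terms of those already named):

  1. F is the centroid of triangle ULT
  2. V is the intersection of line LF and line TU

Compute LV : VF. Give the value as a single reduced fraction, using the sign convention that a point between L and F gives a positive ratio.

LV:VF = -3

Work in coordinates with T = (0, 0), L = (1, 0), U = (0, 1).
1. F is the centroid of triangle ULT ⇒ F = (1/3, 1/3)
2. V is the intersection of line LF and line TU ⇒ V = (0, 1/2)
V = L + t·(F−L) with t = 3/2, so LV:VF = t:(1−t) = 3/2:-1/2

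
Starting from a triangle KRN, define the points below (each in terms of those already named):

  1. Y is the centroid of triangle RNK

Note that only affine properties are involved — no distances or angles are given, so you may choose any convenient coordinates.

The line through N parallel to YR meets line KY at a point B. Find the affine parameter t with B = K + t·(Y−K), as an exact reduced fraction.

Work in coordinates with K = (0, 0), R = (1, 0), N = (0, 1).
1. Y is the centroid of triangle RNK ⇒ Y = (1/3, 1/3)
through N parallel to YR: direction (2/3, -1/3); meets KY at B = (2/3, 2/3)
B = K + t·(Y−K) with t = 2

t = 2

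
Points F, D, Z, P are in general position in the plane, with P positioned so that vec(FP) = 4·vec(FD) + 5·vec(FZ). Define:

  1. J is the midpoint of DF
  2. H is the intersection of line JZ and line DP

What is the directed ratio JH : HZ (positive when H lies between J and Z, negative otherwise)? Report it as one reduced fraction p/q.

JH:HZ = -5/16

Choose coordinates F = (0, 0), D = (1, 0), Z = (0, 1), P = (4, 5).
1. J is the midpoint of DF ⇒ J = (1/2, 0)
2. H is the intersection of line JZ and line DP ⇒ H = (8/11, -5/11)
H = J + t·(Z−J) with t = -5/11, so JH:HZ = t:(1−t) = -5/11:16/11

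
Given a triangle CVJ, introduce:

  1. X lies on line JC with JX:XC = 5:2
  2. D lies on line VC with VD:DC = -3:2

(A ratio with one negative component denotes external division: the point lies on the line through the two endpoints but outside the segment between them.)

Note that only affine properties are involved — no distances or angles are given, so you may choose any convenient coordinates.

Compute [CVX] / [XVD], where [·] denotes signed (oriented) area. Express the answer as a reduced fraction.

[CVX]:[XVD] = -1/3

Set C = (0, 0), V = (1, 0), J = (0, 1); any affine frame gives the same invariant.
1. X lies on line JC with JX:XC = 5:2 ⇒ X = (0, 2/7)
2. D lies on line VC with VD:DC = -3:2 ⇒ D = (-2, 0)
2·[CVX] = 2/7, 2·[XVD] = -6/7
[CVX]:[XVD] = 2/7:-6/7 = -1/3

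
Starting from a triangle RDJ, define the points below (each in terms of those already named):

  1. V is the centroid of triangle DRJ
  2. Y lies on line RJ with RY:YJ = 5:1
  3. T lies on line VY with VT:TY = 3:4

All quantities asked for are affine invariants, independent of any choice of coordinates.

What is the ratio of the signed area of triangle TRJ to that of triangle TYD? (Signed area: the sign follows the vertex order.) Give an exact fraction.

Work in coordinates with R = (0, 0), D = (1, 0), J = (0, 1).
1. V is the centroid of triangle DRJ ⇒ V = (1/3, 1/3)
2. Y lies on line RJ with RY:YJ = 5:1 ⇒ Y = (0, 5/6)
3. T lies on line VY with VT:TY = 3:4 ⇒ T = (4/21, 23/42)
2·[TRJ] = -4/21, 2·[TYD] = -8/63
[TRJ]:[TYD] = -4/21:-8/63 = 3/2

[TRJ]:[TYD] = 3/2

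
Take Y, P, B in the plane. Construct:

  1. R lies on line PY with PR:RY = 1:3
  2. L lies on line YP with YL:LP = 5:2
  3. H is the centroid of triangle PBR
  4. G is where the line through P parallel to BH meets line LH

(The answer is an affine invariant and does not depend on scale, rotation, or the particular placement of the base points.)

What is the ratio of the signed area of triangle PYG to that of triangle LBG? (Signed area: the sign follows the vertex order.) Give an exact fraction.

Assign Y = (0, 0), P = (1, 0), B = (0, 1) — the answer is frame-independent, so this choice is without loss of generality.
1. R lies on line PY with PR:RY = 1:3 ⇒ R = (3/4, 0)
2. L lies on line YP with YL:LP = 5:2 ⇒ L = (5/7, 0)
3. H is the centroid of triangle PBR ⇒ H = (7/12, 1/3)
4. G is where the line through P parallel to BH meets line LH ⇒ G = (13/27, 16/27)
2·[PYG] = -16/27, 2·[LBG] = -4/21
[PYG]:[LBG] = -16/27:-4/21 = 28/9

[PYG]:[LBG] = 28/9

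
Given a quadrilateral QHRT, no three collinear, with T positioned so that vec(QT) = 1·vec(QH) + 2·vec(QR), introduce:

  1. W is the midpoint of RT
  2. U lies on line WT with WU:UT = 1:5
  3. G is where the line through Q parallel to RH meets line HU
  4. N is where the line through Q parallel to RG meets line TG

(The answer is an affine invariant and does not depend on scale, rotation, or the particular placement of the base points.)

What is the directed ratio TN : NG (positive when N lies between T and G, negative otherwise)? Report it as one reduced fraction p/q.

TN:NG = -71/19

Assign Q = (0, 0), H = (1, 0), R = (0, 1), T = (1, 2) — the answer is frame-independent, so this choice is without loss of generality.
1. W is the midpoint of RT ⇒ W = (1/2, 3/2)
2. U lies on line WT with WU:UT = 1:5 ⇒ U = (7/12, 19/12)
3. G is where the line through Q parallel to RH meets line HU ⇒ G = (19/14, -19/14)
4. N is where the line through Q parallel to RG meets line TG ⇒ N = (1083/728, -1881/728)
N = T + t·(G−T) with t = 71/52, so TN:NG = t:(1−t) = 71/52:-19/52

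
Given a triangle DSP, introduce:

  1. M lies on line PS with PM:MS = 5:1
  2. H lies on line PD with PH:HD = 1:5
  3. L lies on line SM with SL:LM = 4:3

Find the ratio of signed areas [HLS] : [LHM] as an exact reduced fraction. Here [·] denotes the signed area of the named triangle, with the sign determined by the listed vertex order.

[HLS]:[LHM] = 4/3

Assign D = (0, 0), S = (1, 0), P = (0, 1) — the answer is frame-independent, so this choice is without loss of generality.
1. M lies on line PS with PM:MS = 5:1 ⇒ M = (5/6, 1/6)
2. H lies on line PD with PH:HD = 1:5 ⇒ H = (0, 5/6)
3. L lies on line SM with SL:LM = 4:3 ⇒ L = (19/21, 2/21)
2·[HLS] = -1/63, 2·[LHM] = -1/84
[HLS]:[LHM] = -1/63:-1/84 = 4/3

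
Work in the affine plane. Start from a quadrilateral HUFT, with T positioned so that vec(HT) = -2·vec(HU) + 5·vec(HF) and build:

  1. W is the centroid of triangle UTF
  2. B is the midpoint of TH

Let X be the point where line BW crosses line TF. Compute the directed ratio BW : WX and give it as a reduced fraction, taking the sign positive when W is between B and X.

Work in coordinates with H = (0, 0), U = (1, 0), F = (0, 1), T = (-2, 5).
1. W is the centroid of triangle UTF ⇒ W = (-1/3, 2)
2. B is the midpoint of TH ⇒ B = (-1, 5/2)
line BW meets TF at X = (-3/5, 11/5)
W = B + t·(X−B) with t = 5/3, so BW:WX = 5/3:-2/3

BW:WX = -5/2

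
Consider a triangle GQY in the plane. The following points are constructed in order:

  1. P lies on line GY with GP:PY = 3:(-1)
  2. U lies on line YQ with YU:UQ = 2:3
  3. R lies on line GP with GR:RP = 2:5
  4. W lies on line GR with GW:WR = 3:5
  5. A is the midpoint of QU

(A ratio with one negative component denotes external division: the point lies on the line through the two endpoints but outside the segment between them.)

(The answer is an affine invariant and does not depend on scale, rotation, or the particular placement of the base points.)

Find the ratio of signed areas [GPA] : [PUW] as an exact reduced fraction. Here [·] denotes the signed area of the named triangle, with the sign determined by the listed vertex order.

Set G = (0, 0), Q = (1, 0), Y = (0, 1); any affine frame gives the same invariant.
1. P lies on line GY with GP:PY = 3:(-1) ⇒ P = (0, 3/2)
2. U lies on line YQ with YU:UQ = 2:3 ⇒ U = (2/5, 3/5)
3. R lies on line GP with GR:RP = 2:5 ⇒ R = (0, 3/7)
4. W lies on line GR with GW:WR = 3:5 ⇒ W = (0, 9/56)
5. A is the midpoint of QU ⇒ A = (7/10, 3/10)
2·[GPA] = -21/20, 2·[PUW] = -15/28
[GPA]:[PUW] = -21/20:-15/28 = 49/25

[GPA]:[PUW] = 49/25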